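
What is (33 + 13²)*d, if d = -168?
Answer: -33936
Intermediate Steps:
(33 + 13²)*d = (33 + 13²)*(-168) = (33 + 169)*(-168) = 202*(-168) = -33936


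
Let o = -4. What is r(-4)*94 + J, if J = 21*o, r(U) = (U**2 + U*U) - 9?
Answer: 2078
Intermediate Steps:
r(U) = -9 + 2*U**2 (r(U) = (U**2 + U**2) - 9 = 2*U**2 - 9 = -9 + 2*U**2)
J = -84 (J = 21*(-4) = -84)
r(-4)*94 + J = (-9 + 2*(-4)**2)*94 - 84 = (-9 + 2*16)*94 - 84 = (-9 + 32)*94 - 84 = 23*94 - 84 = 2162 - 84 = 2078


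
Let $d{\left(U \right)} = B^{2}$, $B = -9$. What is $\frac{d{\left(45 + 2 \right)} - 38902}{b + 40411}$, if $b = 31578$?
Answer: $- \frac{38821}{71989} \approx -0.53926$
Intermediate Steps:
$d{\left(U \right)} = 81$ ($d{\left(U \right)} = \left(-9\right)^{2} = 81$)
$\frac{d{\left(45 + 2 \right)} - 38902}{b + 40411} = \frac{81 - 38902}{31578 + 40411} = - \frac{38821}{71989}$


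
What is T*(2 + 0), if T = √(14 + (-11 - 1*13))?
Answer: 2*I*√10 ≈ 6.3246*I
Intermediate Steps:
T = I*√10 (T = √(14 + (-11 - 13)) = √(14 - 24) = √(-10) = I*√10 ≈ 3.1623*I)
T*(2 + 0) = (I*√10)*(2 + 0) = (I*√10)*2 = 2*I*√10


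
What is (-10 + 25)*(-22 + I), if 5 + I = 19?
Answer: -120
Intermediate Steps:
I = 14 (I = -5 + 19 = 14)
(-10 + 25)*(-22 + I) = (-10 + 25)*(-22 + 14) = 15*(-8) = -120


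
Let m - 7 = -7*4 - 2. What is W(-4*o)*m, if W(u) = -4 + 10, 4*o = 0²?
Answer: -138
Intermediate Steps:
o = 0 (o = (¼)*0² = (¼)*0 = 0)
W(u) = 6
m = -23 (m = 7 + (-7*4 - 2) = 7 + (-28 - 2) = 7 - 30 = -23)
W(-4*o)*m = 6*(-23) = -138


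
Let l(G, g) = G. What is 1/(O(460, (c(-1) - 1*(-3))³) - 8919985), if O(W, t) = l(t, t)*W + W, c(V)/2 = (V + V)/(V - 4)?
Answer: -25/222357097 ≈ -1.1243e-7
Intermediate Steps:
c(V) = 4*V/(-4 + V) (c(V) = 2*((V + V)/(V - 4)) = 2*((2*V)/(-4 + V)) = 2*(2*V/(-4 + V)) = 4*V/(-4 + V))
O(W, t) = W + W*t (O(W, t) = t*W + W = W*t + W = W + W*t)
1/(O(460, (c(-1) - 1*(-3))³) - 8919985) = 1/(460*(1 + (4*(-1)/(-4 - 1) - 1*(-3))³) - 8919985) = 1/(460*(1 + (4*(-1)/(-5) + 3)³) - 8919985) = 1/(460*(1 + (4*(-1)*(-⅕) + 3)³) - 8919985) = 1/(460*(1 + (⅘ + 3)³) - 8919985) = 1/(460*(1 + (19/5)³) - 8919985) = 1/(460*(1 + 6859/125) - 8919985) = 1/(460*(6984/125) - 8919985) = 1/(642528/25 - 8919985) = 1/(-222357097/25) = -25/222357097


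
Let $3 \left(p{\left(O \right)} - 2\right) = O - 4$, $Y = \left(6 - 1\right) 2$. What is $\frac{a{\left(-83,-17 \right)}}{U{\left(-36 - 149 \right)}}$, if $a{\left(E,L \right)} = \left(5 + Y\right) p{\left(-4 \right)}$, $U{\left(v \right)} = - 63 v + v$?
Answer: $- \frac{1}{1147} \approx -0.00087184$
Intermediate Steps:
$Y = 10$ ($Y = 5 \cdot 2 = 10$)
$p{\left(O \right)} = \frac{2}{3} + \frac{O}{3}$ ($p{\left(O \right)} = 2 + \frac{O - 4}{3} = 2 + \frac{-4 + O}{3} = 2 + \left(- \frac{4}{3} + \frac{O}{3}\right) = \frac{2}{3} + \frac{O}{3}$)
$U{\left(v \right)} = - 62 v$
$a{\left(E,L \right)} = -10$ ($a{\left(E,L \right)} = \left(5 + 10\right) \left(\frac{2}{3} + \frac{1}{3} \left(-4\right)\right) = 15 \left(\frac{2}{3} - \frac{4}{3}\right) = 15 \left(- \frac{2}{3}\right) = -10$)
$\frac{a{\left(-83,-17 \right)}}{U{\left(-36 - 149 \right)}} = - \frac{10}{\left(-62\right) \left(-36 - 149\right)} = - \frac{10}{\left(-62\right) \left(-185\right)} = - \frac{10}{11470} = \left(-10\right) \frac{1}{11470} = - \frac{1}{1147}$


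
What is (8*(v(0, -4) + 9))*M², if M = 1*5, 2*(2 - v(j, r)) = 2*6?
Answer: 1000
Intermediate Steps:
v(j, r) = -4 (v(j, r) = 2 - 6 = -4)
M = 5
(8*(v(0, -4) + 9))*M² = (8*(-4 + 9))*5² = (8*5)*25 = 40*25 = 1000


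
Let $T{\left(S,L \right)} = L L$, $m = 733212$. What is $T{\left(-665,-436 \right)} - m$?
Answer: $-543116$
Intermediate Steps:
$T{\left(S,L \right)} = L^{2}$
$T{\left(-665,-436 \right)} - m = \left(-436\right)^{2} - 733212 = 190096 - 733212 = -543116$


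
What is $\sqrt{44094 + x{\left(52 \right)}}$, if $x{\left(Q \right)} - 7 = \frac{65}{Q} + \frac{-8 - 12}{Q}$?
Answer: $\frac{\sqrt{29812861}}{26} \approx 210.0$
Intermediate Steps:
$x{\left(Q \right)} = 7 + \frac{45}{Q}$ ($x{\left(Q \right)} = 7 + \left(\frac{65}{Q} + \frac{-8 - 12}{Q}\right) = 7 + \left(\frac{65}{Q} - \frac{20}{Q}\right) = 7 + \frac{45}{Q}$)
$\sqrt{44094 + x{\left(52 \right)}} = \sqrt{44094 + \left(7 + \frac{45}{52}\right)} = \sqrt{44094 + \frac{409}{52}} = \sqrt{\frac{2293297}{52}} = \frac{\sqrt{29812861}}{26}$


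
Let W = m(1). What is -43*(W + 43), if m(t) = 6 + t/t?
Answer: -2150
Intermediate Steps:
m(t) = 7 (m(t) = 6 + 1 = 7)
W = 7
-43*(W + 43) = -43*(7 + 43) = -43*50 = -2150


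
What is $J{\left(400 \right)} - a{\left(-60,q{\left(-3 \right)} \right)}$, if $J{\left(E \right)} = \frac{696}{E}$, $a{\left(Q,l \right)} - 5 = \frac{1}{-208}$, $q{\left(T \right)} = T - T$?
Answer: $- \frac{16927}{5200} \approx -3.2552$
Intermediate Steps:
$q{\left(T \right)} = 0$
$a{\left(Q,l \right)} = \frac{1039}{208}$ ($a{\left(Q,l \right)} = 5 + \frac{1}{-208} = 5 - \frac{1}{208} = \frac{1039}{208}$)
$J{\left(400 \right)} - a{\left(-60,q{\left(-3 \right)} \right)} = \frac{696}{400} - \frac{1039}{208} = 696 \cdot \frac{1}{400} - \frac{1039}{208} = \frac{87}{50} - \frac{1039}{208} = - \frac{16927}{5200}$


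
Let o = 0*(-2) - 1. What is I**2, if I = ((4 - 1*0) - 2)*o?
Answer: 4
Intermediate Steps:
o = -1 (o = 0 - 1 = -1)
I = -2 (I = ((4 - 1*0) - 2)*(-1) = ((4 + 0) - 2)*(-1) = (4 - 2)*(-1) = 2*(-1) = -2)
I**2 = (-2)**2 = 4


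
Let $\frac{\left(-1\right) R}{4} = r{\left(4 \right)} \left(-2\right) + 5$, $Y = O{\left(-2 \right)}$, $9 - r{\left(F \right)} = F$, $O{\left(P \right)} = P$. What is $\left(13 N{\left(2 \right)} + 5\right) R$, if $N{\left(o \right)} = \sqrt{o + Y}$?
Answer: $100$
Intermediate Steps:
$r{\left(F \right)} = 9 - F$
$Y = -2$
$N{\left(o \right)} = \sqrt{-2 + o}$ ($N{\left(o \right)} = \sqrt{o - 2} = \sqrt{-2 + o}$)
$R = 20$ ($R = - 4 \left(\left(9 - 4\right) \left(-2\right) + 5\right) = - 4 \left(5 \left(-2\right) + 5\right) = - 4 \left(-10 + 5\right) = \left(-4\right) \left(-5\right) = 20$)
$\left(13 N{\left(2 \right)} + 5\right) R = \left(13 \sqrt{-2 + 2} + 5\right) 20 = \left(13 \sqrt{0} + 5\right) 20 = \left(13 \cdot 0 + 5\right) 20 = \left(0 + 5\right) 20 = 5 \cdot 20 = 100$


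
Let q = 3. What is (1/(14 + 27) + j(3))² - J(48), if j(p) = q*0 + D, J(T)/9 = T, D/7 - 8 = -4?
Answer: 594009/1681 ≈ 353.37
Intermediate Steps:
D = 28 (D = 56 + 7*(-4) = 56 - 28 = 28)
J(T) = 9*T
j(p) = 28 (j(p) = 3*0 + 28 = 0 + 28 = 28)
(1/(14 + 27) + j(3))² - J(48) = (1/(14 + 27) + 28)² - 9*48 = (1/41 + 28)² - 1*432 = (1/41 + 28)² - 432 = (1149/41)² - 432 = 1320201/1681 - 432 = 594009/1681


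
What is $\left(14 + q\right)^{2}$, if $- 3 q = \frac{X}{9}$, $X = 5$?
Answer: $\frac{139129}{729} \approx 190.85$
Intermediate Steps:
$q = - \frac{5}{27}$ ($q = - \frac{5 \cdot \frac{1}{9}}{3} = \left(- \frac{1}{3}\right) \frac{5}{9} = - \frac{5}{27} \approx -0.18519$)
$\left(14 + q\right)^{2} = \left(14 - \frac{5}{27}\right)^{2} = \left(\frac{373}{27}\right)^{2} = \frac{139129}{729}$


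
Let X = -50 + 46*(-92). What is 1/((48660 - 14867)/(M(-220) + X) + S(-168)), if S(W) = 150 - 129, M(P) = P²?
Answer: 44118/960271 ≈ 0.045943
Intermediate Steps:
S(W) = 21
X = -4282 (X = -50 - 4232 = -4282)
1/((48660 - 14867)/(M(-220) + X) + S(-168)) = 1/((48660 - 14867)/((-220)² - 4282) + 21) = 1/(33793/(48400 - 4282) + 21) = 1/(33793/44118 + 21) = 1/(960271/44118) = 44118/960271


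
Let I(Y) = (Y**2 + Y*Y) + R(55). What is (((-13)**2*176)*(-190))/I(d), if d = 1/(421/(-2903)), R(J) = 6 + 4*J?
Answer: -250413174440/14227821 ≈ -17600.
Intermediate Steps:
d = -2903/421 (d = 1/(421*(-1/2903)) = 1/(-421/2903) = -2903/421 ≈ -6.8955)
I(Y) = 226 + 2*Y**2 (I(Y) = (Y**2 + Y*Y) + (6 + 4*55) = (Y**2 + Y**2) + (6 + 220) = 2*Y**2 + 226 = 226 + 2*Y**2)
(((-13)**2*176)*(-190))/I(d) = (((-13)**2*176)*(-190))/(226 + 2*(-2903/421)**2) = ((169*176)*(-190))/(226 + 2*(8427409/177241)) = (29744*(-190))/(226 + 16854818/177241) = -5651360/56911284/177241 = -5651360*177241/56911284 = -250413174440/14227821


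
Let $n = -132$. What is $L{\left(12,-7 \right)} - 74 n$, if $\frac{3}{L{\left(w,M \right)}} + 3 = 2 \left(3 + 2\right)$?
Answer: $\frac{68379}{7} \approx 9768.4$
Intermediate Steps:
$L{\left(w,M \right)} = \frac{3}{7}$ ($L{\left(w,M \right)} = \frac{3}{-3 + 2 \left(3 + 2\right)} = \frac{3}{-3 + 2 \cdot 5} = \frac{3}{-3 + 10} = \frac{3}{7}$)
$L{\left(12,-7 \right)} - 74 n = \frac{3}{7} - -9768 = \frac{3}{7} + 9768 = \frac{68379}{7}$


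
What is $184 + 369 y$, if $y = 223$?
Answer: $82471$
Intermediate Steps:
$184 + 369 y = 184 + 369 \cdot 223 = 184 + 82287 = 82471$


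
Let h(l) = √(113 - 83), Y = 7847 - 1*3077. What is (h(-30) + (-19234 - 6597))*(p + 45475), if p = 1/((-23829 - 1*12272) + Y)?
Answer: -36803420473144/31331 + 1424777224*√30/31331 ≈ -1.1744e+9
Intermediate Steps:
Y = 4770 (Y = 7847 - 3077 = 4770)
p = -1/31331 (p = 1/((-23829 - 1*12272) + 4770) = 1/((-23829 - 12272) + 4770) = 1/(-36101 + 4770) = 1/(-31331) = -1/31331 ≈ -3.1917e-5)
h(l) = √30
(h(-30) + (-19234 - 6597))*(p + 45475) = (√30 + (-19234 - 6597))*(-1/31331 + 45475) = (√30 - 25831)*(1424777224/31331) = (-25831 + √30)*(1424777224/31331) = -36803420473144/31331 + 1424777224*√30/31331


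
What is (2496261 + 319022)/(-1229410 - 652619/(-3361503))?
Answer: -9463582250349/4132664750611 ≈ -2.2899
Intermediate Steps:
(2496261 + 319022)/(-1229410 - 652619/(-3361503)) = 2815283/(-1229410 - 652619*(-1/3361503)) = 2815283/(-1229410 + 652619/3361503) = 2815283/(-4132664750611/3361503) = 2815283*(-3361503/4132664750611) = -9463582250349/4132664750611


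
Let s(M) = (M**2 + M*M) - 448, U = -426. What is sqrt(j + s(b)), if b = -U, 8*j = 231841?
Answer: sqrt(6263746)/4 ≈ 625.69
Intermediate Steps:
j = 231841/8 (j = (1/8)*231841 = 231841/8 ≈ 28980.)
b = 426 (b = -1*(-426) = 426)
s(M) = -448 + 2*M**2 (s(M) = (M**2 + M**2) - 448 = 2*M**2 - 448 = -448 + 2*M**2)
sqrt(j + s(b)) = sqrt(231841/8 + (-448 + 2*426**2)) = sqrt(231841/8 + (-448 + 2*181476)) = sqrt(231841/8 + (-448 + 362952)) = sqrt(231841/8 + 362504) = sqrt(3131873/8) = sqrt(6263746)/4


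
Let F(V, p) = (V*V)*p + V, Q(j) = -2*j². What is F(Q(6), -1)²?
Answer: 27625536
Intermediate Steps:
F(V, p) = V + p*V² (F(V, p) = V²*p + V = p*V² + V = V + p*V²)
F(Q(6), -1)² = ((-2*6²)*(1 - 2*6²*(-1)))² = ((-2*36)*(1 - 2*36*(-1)))² = (-72*(1 - 72*(-1)))² = (-72*(1 + 72))² = (-72*73)² = (-5256)² = 27625536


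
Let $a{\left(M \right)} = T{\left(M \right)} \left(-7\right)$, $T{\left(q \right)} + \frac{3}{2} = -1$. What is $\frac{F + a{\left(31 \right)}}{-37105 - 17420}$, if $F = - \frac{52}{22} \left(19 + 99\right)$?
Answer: $\frac{1917}{399850} \approx 0.0047943$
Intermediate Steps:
$T{\left(q \right)} = - \frac{5}{2}$ ($T{\left(q \right)} = - \frac{3}{2} - 1 = - \frac{5}{2}$)
$F = - \frac{3068}{11}$ ($F = \left(-52\right) \frac{1}{22} \cdot 118 = \left(- \frac{26}{11}\right) 118 = - \frac{3068}{11} \approx -278.91$)
$a{\left(M \right)} = \frac{35}{2}$ ($a{\left(M \right)} = \left(- \frac{5}{2}\right) \left(-7\right) = \frac{35}{2}$)
$\frac{F + a{\left(31 \right)}}{-37105 - 17420} = \frac{- \frac{3068}{11} + \frac{35}{2}}{-37105 - 17420} = - \frac{5751}{22 \left(-54525\right)} = \left(- \frac{5751}{22}\right) \left(- \frac{1}{54525}\right) = \frac{1917}{399850}$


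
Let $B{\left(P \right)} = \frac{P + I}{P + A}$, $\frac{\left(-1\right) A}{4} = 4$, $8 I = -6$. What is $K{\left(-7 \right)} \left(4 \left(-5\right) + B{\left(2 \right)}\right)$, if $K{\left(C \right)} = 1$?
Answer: $- \frac{1125}{56} \approx -20.089$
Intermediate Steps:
$I = - \frac{3}{4}$ ($I = \frac{1}{8} \left(-6\right) = - \frac{3}{4} \approx -0.75$)
$A = -16$ ($A = \left(-4\right) 4 = -16$)
$B{\left(P \right)} = \frac{- \frac{3}{4} + P}{-16 + P}$ ($B{\left(P \right)} = \frac{P - \frac{3}{4}}{P - 16} = \frac{- \frac{3}{4} + P}{-16 + P}$)
$K{\left(-7 \right)} \left(4 \left(-5\right) + B{\left(2 \right)}\right) = 1 \left(4 \left(-5\right) + \frac{- \frac{3}{4} + 2}{-16 + 2}\right) = 1 \left(-20 + \frac{1}{-14} \cdot \frac{5}{4}\right) = 1 \left(-20 - \frac{5}{56}\right) = 1 \left(- \frac{1125}{56}\right) = - \frac{1125}{56}$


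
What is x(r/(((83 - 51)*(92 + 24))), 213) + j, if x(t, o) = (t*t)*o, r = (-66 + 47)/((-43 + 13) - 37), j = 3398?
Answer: 210178803412061/61853679616 ≈ 3398.0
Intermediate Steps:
r = 19/67 (r = -19/(-30 - 37) = -19/(-67) = -19*(-1/67) = 19/67 ≈ 0.28358)
x(t, o) = o*t² (x(t, o) = t²*o = o*t²)
x(r/(((83 - 51)*(92 + 24))), 213) + j = 213*(19/(67*(((83 - 51)*(92 + 24)))))² + 3398 = 213*(19/(67*((32*116))))² + 3398 = 213*((19/67)/3712)² + 3398 = 213*((19/67)*(1/3712))² + 3398 = 213*(19/248704)² + 3398 = 213*(361/61853679616) + 3398 = 76893/61853679616 + 3398 = 210178803412061/61853679616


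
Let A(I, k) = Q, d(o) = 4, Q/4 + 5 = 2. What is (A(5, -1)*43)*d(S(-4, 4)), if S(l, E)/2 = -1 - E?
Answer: -2064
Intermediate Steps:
Q = -12 (Q = -20 + 4*2 = -20 + 8 = -12)
S(l, E) = -2 - 2*E (S(l, E) = 2*(-1 - E) = -2 - 2*E)
A(I, k) = -12
(A(5, -1)*43)*d(S(-4, 4)) = -12*43*4 = -516*4 = -2064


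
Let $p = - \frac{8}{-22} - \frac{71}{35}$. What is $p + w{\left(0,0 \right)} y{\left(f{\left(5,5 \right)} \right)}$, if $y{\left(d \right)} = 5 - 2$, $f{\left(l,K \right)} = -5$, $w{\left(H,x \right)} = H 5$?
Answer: $- \frac{641}{385} \approx -1.6649$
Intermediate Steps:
$w{\left(H,x \right)} = 5 H$
$p = - \frac{641}{385}$ ($p = \left(-8\right) \left(- \frac{1}{22}\right) - \frac{71}{35} = \frac{4}{11} - \frac{71}{35} = - \frac{641}{385} \approx -1.6649$)
$y{\left(d \right)} = 3$
$p + w{\left(0,0 \right)} y{\left(f{\left(5,5 \right)} \right)} = - \frac{641}{385} + 5 \cdot 0 \cdot 3 = - \frac{641}{385} + 0 \cdot 3 = - \frac{641}{385} + 0 = - \frac{641}{385}$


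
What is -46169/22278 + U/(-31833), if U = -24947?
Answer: -304642837/236391858 ≈ -1.2887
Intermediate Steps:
-46169/22278 + U/(-31833) = -46169/22278 - 24947/(-31833) = -46169*1/22278 - 24947*(-1/31833) = -46169/22278 + 24947/31833 = -304642837/236391858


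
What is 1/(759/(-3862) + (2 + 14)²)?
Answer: 3862/987913 ≈ 0.0039093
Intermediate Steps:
1/(759/(-3862) + (2 + 14)²) = 1/(759*(-1/3862) + 16²) = 1/(-759/3862 + 256) = 1/(987913/3862) = 3862/987913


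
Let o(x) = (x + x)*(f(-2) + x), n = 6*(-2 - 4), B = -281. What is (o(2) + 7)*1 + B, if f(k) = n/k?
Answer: -194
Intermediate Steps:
n = -36 (n = 6*(-6) = -36)
f(k) = -36/k
o(x) = 2*x*(18 + x) (o(x) = (x + x)*(-36/(-2) + x) = (2*x)*(-36*(-1/2) + x) = (2*x)*(18 + x) = 2*x*(18 + x))
(o(2) + 7)*1 + B = (2*2*(18 + 2) + 7)*1 - 281 = (2*2*20 + 7)*1 - 281 = (80 + 7)*1 - 281 = 87*1 - 281 = 87 - 281 = -194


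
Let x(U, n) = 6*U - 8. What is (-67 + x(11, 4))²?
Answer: 81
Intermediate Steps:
x(U, n) = -8 + 6*U
(-67 + x(11, 4))² = (-67 + (-8 + 6*11))² = (-67 + (-8 + 66))² = (-67 + 58)² = (-9)² = 81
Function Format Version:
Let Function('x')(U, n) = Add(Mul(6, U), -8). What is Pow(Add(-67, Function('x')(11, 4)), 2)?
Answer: 81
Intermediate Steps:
Function('x')(U, n) = Add(-8, Mul(6, U))
Pow(Add(-67, Function('x')(11, 4)), 2) = Pow(Add(-67, Add(-8, Mul(6, 11))), 2) = Pow(Add(-67, Add(-8, 66)), 2) = Pow(Add(-67, 58), 2) = Pow(-9, 2) = 81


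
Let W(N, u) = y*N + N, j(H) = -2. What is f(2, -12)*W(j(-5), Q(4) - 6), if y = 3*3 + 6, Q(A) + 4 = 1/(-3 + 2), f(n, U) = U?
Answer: 384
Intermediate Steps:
Q(A) = -5 (Q(A) = -4 + 1/(-3 + 2) = -4 + 1/(-1) = -4 - 1 = -5)
y = 15 (y = 9 + 6 = 15)
W(N, u) = 16*N (W(N, u) = 15*N + N = 16*N)
f(2, -12)*W(j(-5), Q(4) - 6) = -192*(-2) = -12*(-32) = 384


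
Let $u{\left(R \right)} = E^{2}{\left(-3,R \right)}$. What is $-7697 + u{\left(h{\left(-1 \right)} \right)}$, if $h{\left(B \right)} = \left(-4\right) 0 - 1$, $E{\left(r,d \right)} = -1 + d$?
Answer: $-7693$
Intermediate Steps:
$h{\left(B \right)} = -1$ ($h{\left(B \right)} = 0 - 1 = -1$)
$u{\left(R \right)} = \left(-1 + R\right)^{2}$
$-7697 + u{\left(h{\left(-1 \right)} \right)} = -7697 + \left(-1 - 1\right)^{2} = -7697 + \left(-2\right)^{2} = -7697 + 4 = -7693$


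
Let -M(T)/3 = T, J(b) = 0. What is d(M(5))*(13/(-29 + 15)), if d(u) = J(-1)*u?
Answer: 0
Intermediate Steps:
M(T) = -3*T
d(u) = 0 (d(u) = 0*u = 0)
d(M(5))*(13/(-29 + 15)) = 0*(13/(-29 + 15)) = 0*(13/(-14)) = 0*(13*(-1/14)) = 0*(-13/14) = 0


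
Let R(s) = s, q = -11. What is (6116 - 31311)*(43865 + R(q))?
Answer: -1104901530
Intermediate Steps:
(6116 - 31311)*(43865 + R(q)) = (6116 - 31311)*(43865 - 11) = -25195*43854 = -1104901530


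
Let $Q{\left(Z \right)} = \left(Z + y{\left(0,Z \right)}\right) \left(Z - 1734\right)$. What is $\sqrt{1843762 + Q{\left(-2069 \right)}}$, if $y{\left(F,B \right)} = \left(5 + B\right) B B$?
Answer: $\sqrt{33601380859481} \approx 5.7967 \cdot 10^{6}$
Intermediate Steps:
$y{\left(F,B \right)} = B^{2} \left(5 + B\right)$ ($y{\left(F,B \right)} = \left(5 + B\right) B^{2} = B^{2} \left(5 + B\right)$)
$Q{\left(Z \right)} = \left(-1734 + Z\right) \left(Z + Z^{2} \left(5 + Z\right)\right)$ ($Q{\left(Z \right)} = \left(Z + Z^{2} \left(5 + Z\right)\right) \left(Z - 1734\right) = \left(Z + Z^{2} \left(5 + Z\right)\right) \left(-1734 + Z\right) = \left(-1734 + Z\right) \left(Z + Z^{2} \left(5 + Z\right)\right)$)
$\sqrt{1843762 + Q{\left(-2069 \right)}} = \sqrt{1843762 - 2069 \left(-1734 + \left(-2069\right)^{3} - -17936161 - 1729 \left(-2069\right)^{2}\right)} = \sqrt{1843762 - 2069 \left(-1734 - 8856894509 + 17936161 - 7401435769\right)} = \sqrt{1843762 - -33601379015719} = \sqrt{1843762 + 33601379015719} = \sqrt{33601380859481}$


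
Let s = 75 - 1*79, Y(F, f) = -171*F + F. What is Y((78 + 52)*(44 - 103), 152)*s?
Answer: -5215600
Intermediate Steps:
Y(F, f) = -170*F
s = -4 (s = 75 - 79 = -4)
Y((78 + 52)*(44 - 103), 152)*s = -170*(78 + 52)*(44 - 103)*(-4) = -22100*(-59)*(-4) = -170*(-7670)*(-4) = 1303900*(-4) = -5215600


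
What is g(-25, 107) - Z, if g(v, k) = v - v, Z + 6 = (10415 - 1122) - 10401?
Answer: 1114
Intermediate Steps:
Z = -1114 (Z = -6 + ((10415 - 1122) - 10401) = -6 + (9293 - 10401) = -6 - 1108 = -1114)
g(v, k) = 0
g(-25, 107) - Z = 0 - 1*(-1114) = 0 + 1114 = 1114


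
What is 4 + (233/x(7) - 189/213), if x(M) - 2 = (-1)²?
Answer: 17206/213 ≈ 80.779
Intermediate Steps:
x(M) = 3 (x(M) = 2 + (-1)² = 2 + 1 = 3)
4 + (233/x(7) - 189/213) = 4 + (233/3 - 189/213) = 4 + (233*(⅓) - 189*1/213) = 4 + (233/3 - 63/71) = 4 + 16354/213 = 17206/213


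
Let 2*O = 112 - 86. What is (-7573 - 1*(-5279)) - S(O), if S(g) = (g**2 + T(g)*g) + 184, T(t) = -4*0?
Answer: -2647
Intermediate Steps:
O = 13 (O = (112 - 86)/2 = (1/2)*26 = 13)
T(t) = 0
S(g) = 184 + g**2 (S(g) = (g**2 + 0*g) + 184 = (g**2 + 0) + 184 = g**2 + 184 = 184 + g**2)
(-7573 - 1*(-5279)) - S(O) = (-7573 - 1*(-5279)) - (184 + 13**2) = (-7573 + 5279) - (184 + 169) = -2294 - 1*353 = -2294 - 353 = -2647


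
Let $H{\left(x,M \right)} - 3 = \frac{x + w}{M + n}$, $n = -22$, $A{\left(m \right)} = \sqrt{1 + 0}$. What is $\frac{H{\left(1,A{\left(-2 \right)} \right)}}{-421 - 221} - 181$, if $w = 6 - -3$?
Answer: $- \frac{2440295}{13482} \approx -181.0$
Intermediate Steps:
$A{\left(m \right)} = 1$ ($A{\left(m \right)} = \sqrt{1} = 1$)
$w = 9$ ($w = 6 + 3 = 9$)
$H{\left(x,M \right)} = 3 + \frac{9 + x}{-22 + M}$ ($H{\left(x,M \right)} = 3 + \frac{x + 9}{M - 22} = 3 + \frac{9 + x}{-22 + M}$)
$\frac{H{\left(1,A{\left(-2 \right)} \right)}}{-421 - 221} - 181 = \frac{\frac{1}{-22 + 1} \left(-57 + 1 + 3 \cdot 1\right)}{-421 - 221} - 181 = \frac{\frac{1}{-21} \left(-57 + 1 + 3\right)}{-642} - 181 = \left(- \frac{1}{21}\right) \left(-53\right) \left(- \frac{1}{642}\right) - 181 = \frac{53}{21} \left(- \frac{1}{642}\right) - 181 = - \frac{53}{13482} - 181 = - \frac{2440295}{13482}$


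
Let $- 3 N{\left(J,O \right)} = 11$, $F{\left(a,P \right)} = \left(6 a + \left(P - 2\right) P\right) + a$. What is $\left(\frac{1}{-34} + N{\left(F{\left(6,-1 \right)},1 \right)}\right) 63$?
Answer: $- \frac{7917}{34} \approx -232.85$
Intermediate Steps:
$F{\left(a,P \right)} = 7 a + P \left(-2 + P\right)$ ($F{\left(a,P \right)} = \left(6 a + \left(-2 + P\right) P\right) + a = \left(6 a + P \left(-2 + P\right)\right) + a = 7 a + P \left(-2 + P\right)$)
$N{\left(J,O \right)} = - \frac{11}{3}$ ($N{\left(J,O \right)} = \left(- \frac{1}{3}\right) 11 = - \frac{11}{3}$)
$\left(\frac{1}{-34} + N{\left(F{\left(6,-1 \right)},1 \right)}\right) 63 = \left(\frac{1}{-34} - \frac{11}{3}\right) 63 = \left(- \frac{1}{34} - \frac{11}{3}\right) 63 = \left(- \frac{377}{102}\right) 63 = - \frac{7917}{34}$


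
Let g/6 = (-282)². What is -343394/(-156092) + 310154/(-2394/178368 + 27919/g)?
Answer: 42919370881163854295/6239734540562 ≈ 6.8784e+6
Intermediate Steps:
g = 477144 (g = 6*(-282)² = 6*79524 = 477144)
-343394/(-156092) + 310154/(-2394/178368 + 27919/g) = -343394/(-156092) + 310154/(-2394/178368 + 27919/477144) = -343394*(-1/156092) + 310154/(-2394*1/178368 + 27919*(1/477144)) = 171697/78046 + 310154/(-399/29728 + 27919/477144) = 171697/78046 + 310154/(79949447/1773067104) = 171697/78046 + 310154*(1773067104/79949447) = 171697/78046 + 549923854574016/79949447 = 42919370881163854295/6239734540562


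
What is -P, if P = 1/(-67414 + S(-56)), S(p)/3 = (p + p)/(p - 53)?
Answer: 109/7347790 ≈ 1.4834e-5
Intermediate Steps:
S(p) = 6*p/(-53 + p) (S(p) = 3*((p + p)/(p - 53)) = 3*((2*p)/(-53 + p)) = 3*(2*p/(-53 + p)) = 6*p/(-53 + p))
P = -109/7347790 (P = 1/(-67414 + 6*(-56)/(-53 - 56)) = 1/(-67414 + 6*(-56)/(-109)) = 1/(-67414 + 6*(-56)*(-1/109)) = 1/(-67414 + 336/109) = 1/(-7347790/109) = -109/7347790 ≈ -1.4834e-5)
-P = -1*(-109/7347790) = 109/7347790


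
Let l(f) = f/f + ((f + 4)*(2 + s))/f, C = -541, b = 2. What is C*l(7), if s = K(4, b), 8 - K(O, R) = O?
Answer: -39493/7 ≈ -5641.9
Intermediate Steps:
K(O, R) = 8 - O
s = 4 (s = 8 - 1*4 = 8 - 4 = 4)
l(f) = 1 + (24 + 6*f)/f (l(f) = f/f + ((f + 4)*(2 + 4))/f = 1 + ((4 + f)*6)/f = 1 + (24 + 6*f)/f)
C*l(7) = -541*(7 + 24/7) = -541*73/7 = -39493/7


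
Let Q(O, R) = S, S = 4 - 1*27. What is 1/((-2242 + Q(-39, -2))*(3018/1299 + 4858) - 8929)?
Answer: -433/4770604057 ≈ -9.0764e-8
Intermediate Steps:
S = -23 (S = 4 - 27 = -23)
Q(O, R) = -23
1/((-2242 + Q(-39, -2))*(3018/1299 + 4858) - 8929) = 1/((-2242 - 23)*(3018/1299 + 4858) - 8929) = 1/(-2265*(3018*(1/1299) + 4858) - 8929) = 1/(-2265*(1006/433 + 4858) - 8929) = 1/(-2265*2104520/433 - 8929) = 1/(-4766737800/433 - 8929) = 1/(-4770604057/433) = -433/4770604057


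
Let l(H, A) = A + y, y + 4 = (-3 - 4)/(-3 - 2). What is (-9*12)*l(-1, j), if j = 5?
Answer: -1296/5 ≈ -259.20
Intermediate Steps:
y = -13/5 (y = -4 + (-3 - 4)/(-3 - 2) = -4 - 7/(-5) = -4 - 7*(-⅕) = -4 + 7/5 = -13/5 ≈ -2.6000)
l(H, A) = -13/5 + A (l(H, A) = A - 13/5 = -13/5 + A)
(-9*12)*l(-1, j) = (-9*12)*(-13/5 + 5) = -108*12/5 = -1296/5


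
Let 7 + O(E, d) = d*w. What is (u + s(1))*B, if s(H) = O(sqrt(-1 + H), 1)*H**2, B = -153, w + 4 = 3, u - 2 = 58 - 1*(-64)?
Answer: -17748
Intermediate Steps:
u = 124 (u = 2 + (58 - 1*(-64)) = 2 + (58 + 64) = 2 + 122 = 124)
w = -1 (w = -4 + 3 = -1)
O(E, d) = -7 - d (O(E, d) = -7 + d*(-1) = -7 - d)
s(H) = -8*H**2 (s(H) = (-7 - 1*1)*H**2 = (-7 - 1)*H**2 = -8*H**2)
(u + s(1))*B = (124 - 8*1**2)*(-153) = (124 - 8*1)*(-153) = (124 - 8)*(-153) = 116*(-153) = -17748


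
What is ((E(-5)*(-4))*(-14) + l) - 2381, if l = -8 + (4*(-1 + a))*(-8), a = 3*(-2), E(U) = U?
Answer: -2445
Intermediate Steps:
a = -6
l = 216 (l = -8 + (4*(-1 - 6))*(-8) = -8 + (4*(-7))*(-8) = -8 - 28*(-8) = -8 + 224 = 216)
((E(-5)*(-4))*(-14) + l) - 2381 = (-5*(-4)*(-14) + 216) - 2381 = (20*(-14) + 216) - 2381 = (-280 + 216) - 2381 = -64 - 2381 = -2445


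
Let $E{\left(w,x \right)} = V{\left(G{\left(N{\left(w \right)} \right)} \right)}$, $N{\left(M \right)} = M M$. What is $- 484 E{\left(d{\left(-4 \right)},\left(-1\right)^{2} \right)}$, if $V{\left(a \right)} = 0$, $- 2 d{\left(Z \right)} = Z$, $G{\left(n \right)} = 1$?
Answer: $0$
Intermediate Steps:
$N{\left(M \right)} = M^{2}$
$d{\left(Z \right)} = - \frac{Z}{2}$
$E{\left(w,x \right)} = 0$
$- 484 E{\left(d{\left(-4 \right)},\left(-1\right)^{2} \right)} = \left(-484\right) 0 = 0$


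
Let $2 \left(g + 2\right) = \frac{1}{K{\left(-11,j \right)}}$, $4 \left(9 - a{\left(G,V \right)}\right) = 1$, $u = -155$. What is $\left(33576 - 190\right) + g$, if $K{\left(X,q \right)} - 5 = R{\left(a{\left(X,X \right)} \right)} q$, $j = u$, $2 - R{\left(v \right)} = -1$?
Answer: $\frac{30713279}{920} \approx 33384.0$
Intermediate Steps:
$a{\left(G,V \right)} = \frac{35}{4}$ ($a{\left(G,V \right)} = 9 - \frac{1}{4} = \frac{35}{4}$)
$R{\left(v \right)} = 3$ ($R{\left(v \right)} = 2 - -1 = 2 + 1 = 3$)
$j = -155$
$K{\left(X,q \right)} = 5 + 3 q$
$g = - \frac{1841}{920}$ ($g = -2 + \frac{1}{2 \left(5 + 3 \left(-155\right)\right)} = -2 + \frac{1}{2 \left(5 - 465\right)} = -2 + \frac{1}{2 \left(-460\right)} = -2 + \frac{1}{2} \left(- \frac{1}{460}\right) = -2 - \frac{1}{920} = - \frac{1841}{920} \approx -2.0011$)
$\left(33576 - 190\right) + g = \left(33576 - 190\right) - \frac{1841}{920} = 33386 - \frac{1841}{920} = \frac{30713279}{920}$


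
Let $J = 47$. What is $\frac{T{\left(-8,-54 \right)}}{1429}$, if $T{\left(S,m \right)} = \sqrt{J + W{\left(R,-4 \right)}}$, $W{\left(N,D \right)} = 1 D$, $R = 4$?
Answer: $\frac{\sqrt{43}}{1429} \approx 0.0045888$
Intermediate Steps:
$W{\left(N,D \right)} = D$
$T{\left(S,m \right)} = \sqrt{43}$ ($T{\left(S,m \right)} = \sqrt{47 - 4} = \sqrt{43}$)
$\frac{T{\left(-8,-54 \right)}}{1429} = \frac{\sqrt{43}}{1429}$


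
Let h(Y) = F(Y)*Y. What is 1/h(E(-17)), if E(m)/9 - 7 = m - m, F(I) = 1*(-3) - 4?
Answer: -1/441 ≈ -0.0022676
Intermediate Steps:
F(I) = -7 (F(I) = -3 - 4 = -7)
E(m) = 63 (E(m) = 63 + 9*(m - m) = 63 + 9*0 = 63 + 0 = 63)
h(Y) = -7*Y
1/h(E(-17)) = 1/(-7*63) = 1/(-441) = -1/441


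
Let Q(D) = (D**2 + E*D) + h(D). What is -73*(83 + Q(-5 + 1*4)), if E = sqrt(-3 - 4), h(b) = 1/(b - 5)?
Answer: -36719/6 + 73*I*sqrt(7) ≈ -6119.8 + 193.14*I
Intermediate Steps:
h(b) = 1/(-5 + b)
E = I*sqrt(7) (E = sqrt(-7) = I*sqrt(7) ≈ 2.6458*I)
Q(D) = D**2 + 1/(-5 + D) + I*D*sqrt(7) (Q(D) = (D**2 + (I*sqrt(7))*D) + 1/(-5 + D) = (D**2 + I*D*sqrt(7)) + 1/(-5 + D) = D**2 + 1/(-5 + D) + I*D*sqrt(7))
-73*(83 + Q(-5 + 1*4)) = -73*(83 + (1 + (-5 + 1*4)*(-5 + (-5 + 1*4))*((-5 + 1*4) + I*sqrt(7)))/(-5 + (-5 + 1*4))) = -73*(83 + (1 + (-5 + 4)*(-5 + (-5 + 4))*((-5 + 4) + I*sqrt(7)))/(-5 + (-5 + 4))) = -73*(83 + (1 - (-5 - 1)*(-1 + I*sqrt(7)))/(-5 - 1)) = -73*(83 + (1 - 1*(-6)*(-1 + I*sqrt(7)))/(-6)) = -73*(83 - (1 + (-6 + 6*I*sqrt(7)))/6) = -73*(83 - (-5 + 6*I*sqrt(7))/6) = -73*(83 + (5/6 - I*sqrt(7))) = -73*(503/6 - I*sqrt(7)) = -36719/6 + 73*I*sqrt(7)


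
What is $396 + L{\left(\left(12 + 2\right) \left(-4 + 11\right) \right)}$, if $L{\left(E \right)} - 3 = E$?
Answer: $497$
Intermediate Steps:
$L{\left(E \right)} = 3 + E$
$396 + L{\left(\left(12 + 2\right) \left(-4 + 11\right) \right)} = 396 + \left(3 + \left(12 + 2\right) \left(-4 + 11\right)\right) = 396 + \left(3 + 14 \cdot 7\right) = 396 + \left(3 + 98\right) = 396 + 101 = 497$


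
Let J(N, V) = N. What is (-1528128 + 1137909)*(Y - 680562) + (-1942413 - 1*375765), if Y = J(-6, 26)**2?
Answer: 265551857016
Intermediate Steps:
Y = 36 (Y = (-6)**2 = 36)
(-1528128 + 1137909)*(Y - 680562) + (-1942413 - 1*375765) = (-1528128 + 1137909)*(36 - 680562) + (-1942413 - 1*375765) = -390219*(-680526) + (-1942413 - 375765) = 265554175194 - 2318178 = 265551857016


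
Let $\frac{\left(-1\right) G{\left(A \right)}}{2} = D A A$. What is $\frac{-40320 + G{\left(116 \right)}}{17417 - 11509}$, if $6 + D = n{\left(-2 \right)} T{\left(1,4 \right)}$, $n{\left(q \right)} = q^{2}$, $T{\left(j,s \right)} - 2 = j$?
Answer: $- \frac{50448}{1477} \approx -34.156$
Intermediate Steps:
$T{\left(j,s \right)} = 2 + j$
$D = 6$ ($D = -6 + \left(-2\right)^{2} \left(2 + 1\right) = -6 + 4 \cdot 3 = -6 + 12 = 6$)
$G{\left(A \right)} = - 12 A^{2}$ ($G{\left(A \right)} = - 2 \cdot 6 A A = - 2 \cdot 6 A^{2} = - 12 A^{2}$)
$\frac{-40320 + G{\left(116 \right)}}{17417 - 11509} = \frac{-40320 - 12 \cdot 116^{2}}{17417 - 11509} = \frac{-40320 - 161472}{5908} = \left(-40320 - 161472\right) \frac{1}{5908} = \left(-201792\right) \frac{1}{5908} = - \frac{50448}{1477}$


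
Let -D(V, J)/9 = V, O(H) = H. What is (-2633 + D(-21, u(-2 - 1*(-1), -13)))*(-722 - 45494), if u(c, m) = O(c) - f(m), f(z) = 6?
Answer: 112951904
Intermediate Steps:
u(c, m) = -6 + c (u(c, m) = c - 1*6 = c - 6 = -6 + c)
D(V, J) = -9*V
(-2633 + D(-21, u(-2 - 1*(-1), -13)))*(-722 - 45494) = (-2633 - 9*(-21))*(-722 - 45494) = (-2633 + 189)*(-46216) = -2444*(-46216) = 112951904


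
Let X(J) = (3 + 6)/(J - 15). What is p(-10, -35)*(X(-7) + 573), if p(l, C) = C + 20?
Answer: -188955/22 ≈ -8588.9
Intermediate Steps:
p(l, C) = 20 + C
X(J) = 9/(-15 + J)
p(-10, -35)*(X(-7) + 573) = (20 - 35)*(9/(-15 - 7) + 573) = -15*(9/(-22) + 573) = -15*(9*(-1/22) + 573) = -15*(-9/22 + 573) = -15*12597/22 = -188955/22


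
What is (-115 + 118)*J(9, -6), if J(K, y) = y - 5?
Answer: -33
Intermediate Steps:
J(K, y) = -5 + y
(-115 + 118)*J(9, -6) = (-115 + 118)*(-5 - 6) = 3*(-11) = -33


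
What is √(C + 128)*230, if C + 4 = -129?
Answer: 230*I*√5 ≈ 514.3*I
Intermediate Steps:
C = -133 (C = -4 - 129 = -133)
√(C + 128)*230 = √(-133 + 128)*230 = √(-5)*230 = (I*√5)*230 = 230*I*√5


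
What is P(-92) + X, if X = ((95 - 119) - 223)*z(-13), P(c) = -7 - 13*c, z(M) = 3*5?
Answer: -2516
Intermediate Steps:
z(M) = 15
X = -3705 (X = ((95 - 119) - 223)*15 = (-24 - 223)*15 = -247*15 = -3705)
P(-92) + X = (-7 - 13*(-92)) - 3705 = (-7 + 1196) - 3705 = 1189 - 3705 = -2516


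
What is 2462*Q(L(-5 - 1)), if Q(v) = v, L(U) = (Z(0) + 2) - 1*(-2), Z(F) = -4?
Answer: 0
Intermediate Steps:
L(U) = 0 (L(U) = (-4 + 2) - 1*(-2) = -2 + 2 = 0)
2462*Q(L(-5 - 1)) = 2462*0 = 0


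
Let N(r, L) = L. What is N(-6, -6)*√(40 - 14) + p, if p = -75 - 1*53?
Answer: -128 - 6*√26 ≈ -158.59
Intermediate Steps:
p = -128 (p = -75 - 53 = -128)
N(-6, -6)*√(40 - 14) + p = -6*√(40 - 14) - 128 = -6*√26 - 128 = -128 - 6*√26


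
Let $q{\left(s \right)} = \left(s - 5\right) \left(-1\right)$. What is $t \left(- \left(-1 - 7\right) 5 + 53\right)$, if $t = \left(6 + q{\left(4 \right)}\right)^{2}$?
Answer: $4557$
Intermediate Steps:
$q{\left(s \right)} = 5 - s$ ($q{\left(s \right)} = \left(-5 + s\right) \left(-1\right) = 5 - s$)
$t = 49$ ($t = \left(6 + \left(5 - 4\right)\right)^{2} = \left(6 + 1\right)^{2} = 7^{2} = 49$)
$t \left(- \left(-1 - 7\right) 5 + 53\right) = 49 \left(- \left(-1 - 7\right) 5 + 53\right) = 49 \left(- \left(-8\right) 5 + 53\right) = 49 \left(\left(-1\right) \left(-40\right) + 53\right) = 49 \left(40 + 53\right) = 49 \cdot 93 = 4557$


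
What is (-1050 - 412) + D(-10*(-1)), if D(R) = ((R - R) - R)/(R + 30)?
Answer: -5849/4 ≈ -1462.3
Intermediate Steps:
D(R) = -R/(30 + R) (D(R) = (0 - R)/(30 + R) = (-R)/(30 + R) = -R/(30 + R))
(-1050 - 412) + D(-10*(-1)) = (-1050 - 412) - (-10*(-1))/(30 - 10*(-1)) = -1462 - 1*10/(30 + 10) = -1462 - 1*10/40 = -1462 - 1*10*1/40 = -1462 - 1/4 = -5849/4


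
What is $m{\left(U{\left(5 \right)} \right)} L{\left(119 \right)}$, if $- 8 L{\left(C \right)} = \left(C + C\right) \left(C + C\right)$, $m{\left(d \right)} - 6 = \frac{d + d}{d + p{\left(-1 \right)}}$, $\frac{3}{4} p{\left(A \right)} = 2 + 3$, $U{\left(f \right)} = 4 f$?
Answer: $- \frac{212415}{4} \approx -53104.0$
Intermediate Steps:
$p{\left(A \right)} = \frac{20}{3}$ ($p{\left(A \right)} = \frac{4 \left(2 + 3\right)}{3} = \frac{4}{3} \cdot 5 = \frac{20}{3}$)
$m{\left(d \right)} = 6 + \frac{2 d}{\frac{20}{3} + d}$ ($m{\left(d \right)} = 6 + \frac{d + d}{d + \frac{20}{3}} = 6 + \frac{2 d}{\frac{20}{3} + d}$)
$L{\left(C \right)} = - \frac{C^{2}}{2}$ ($L{\left(C \right)} = - \frac{\left(C + C\right) \left(C + C\right)}{8} = - \frac{2 C 2 C}{8} = - \frac{4 C^{2}}{8} = - \frac{C^{2}}{2}$)
$m{\left(U{\left(5 \right)} \right)} L{\left(119 \right)} = \frac{24 \left(5 + 4 \cdot 5\right)}{20 + 3 \cdot 4 \cdot 5} \left(- \frac{119^{2}}{2}\right) = \frac{24 \left(5 + 20\right)}{20 + 3 \cdot 20} \left(\left(- \frac{1}{2}\right) 14161\right) = 24 \frac{1}{20 + 60} \cdot 25 \left(- \frac{14161}{2}\right) = 24 \cdot \frac{1}{80} \cdot 25 \left(- \frac{14161}{2}\right) = \frac{15}{2} \left(- \frac{14161}{2}\right) = - \frac{212415}{4}$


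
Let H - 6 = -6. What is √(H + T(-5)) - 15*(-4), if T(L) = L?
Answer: 60 + I*√5 ≈ 60.0 + 2.2361*I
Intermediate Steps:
H = 0 (H = 6 - 6 = 0)
√(H + T(-5)) - 15*(-4) = √(0 - 5) - 15*(-4) = √(-5) + 60 = I*√5 + 60 = 60 + I*√5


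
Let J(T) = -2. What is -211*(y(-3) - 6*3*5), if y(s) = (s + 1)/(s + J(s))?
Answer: 94528/5 ≈ 18906.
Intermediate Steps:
y(s) = (1 + s)/(-2 + s) (y(s) = (s + 1)/(s - 2) = (1 + s)/(-2 + s))
-211*(y(-3) - 6*3*5) = -211*((1 - 3)/(-2 - 3) - 6*3*5) = -211*(-2/(-5) - 18*5) = -211*(-1/5*(-2) - 90) = -211*(2/5 - 90) = -211*(-448/5) = 94528/5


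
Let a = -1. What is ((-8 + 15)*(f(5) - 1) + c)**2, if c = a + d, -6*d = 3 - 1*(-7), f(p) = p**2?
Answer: 246016/9 ≈ 27335.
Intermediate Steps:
d = -5/3 (d = -(3 - 1*(-7))/6 = -(3 + 7)/6 = -1/6*10 = -5/3 ≈ -1.6667)
c = -8/3 (c = -1 - 5/3 = -8/3 ≈ -2.6667)
((-8 + 15)*(f(5) - 1) + c)**2 = ((-8 + 15)*(5**2 - 1) - 8/3)**2 = (7*(25 - 1) - 8/3)**2 = (7*24 - 8/3)**2 = (168 - 8/3)**2 = (496/3)**2 = 246016/9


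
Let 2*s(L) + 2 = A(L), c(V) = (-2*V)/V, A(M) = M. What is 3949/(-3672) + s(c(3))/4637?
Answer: -18318857/17027064 ≈ -1.0759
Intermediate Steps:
c(V) = -2
s(L) = -1 + L/2
3949/(-3672) + s(c(3))/4637 = 3949/(-3672) + (-1 + (½)*(-2))/4637 = 3949*(-1/3672) + (-1 - 1)*(1/4637) = -3949/3672 - 2*1/4637 = -3949/3672 - 2/4637 = -18318857/17027064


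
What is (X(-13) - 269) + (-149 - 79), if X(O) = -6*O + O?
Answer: -432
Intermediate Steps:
X(O) = -5*O
(X(-13) - 269) + (-149 - 79) = (-5*(-13) - 269) + (-149 - 79) = (65 - 269) - 228 = -204 - 228 = -432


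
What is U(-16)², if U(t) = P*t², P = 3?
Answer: 589824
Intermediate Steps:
U(t) = 3*t²
U(-16)² = (3*(-16)²)² = (3*256)² = 768² = 589824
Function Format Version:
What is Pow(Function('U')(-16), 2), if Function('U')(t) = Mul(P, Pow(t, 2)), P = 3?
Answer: 589824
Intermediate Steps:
Function('U')(t) = Mul(3, Pow(t, 2))
Pow(Function('U')(-16), 2) = Pow(Mul(3, Pow(-16, 2)), 2) = Pow(Mul(3, 256), 2) = Pow(768, 2) = 589824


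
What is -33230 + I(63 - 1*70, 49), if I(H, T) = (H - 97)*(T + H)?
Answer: -37598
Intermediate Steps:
I(H, T) = (-97 + H)*(H + T)
-33230 + I(63 - 1*70, 49) = -33230 + ((63 - 1*70)² - 97*(63 - 1*70) - 97*49 + (63 - 1*70)*49) = -33230 + ((63 - 70)² - 97*(63 - 70) - 4753 + (63 - 70)*49) = -33230 + ((-7)² - 97*(-7) - 4753 - 7*49) = -33230 + (49 + 679 - 4753 - 343) = -33230 - 4368 = -37598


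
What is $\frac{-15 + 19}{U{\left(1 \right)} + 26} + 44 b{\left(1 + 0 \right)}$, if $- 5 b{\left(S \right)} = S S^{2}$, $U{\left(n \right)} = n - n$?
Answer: $- \frac{562}{65} \approx -8.6461$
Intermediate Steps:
$U{\left(n \right)} = 0$
$b{\left(S \right)} = - \frac{S^{3}}{5}$ ($b{\left(S \right)} = - \frac{S S^{2}}{5} = - \frac{S^{3}}{5}$)
$\frac{-15 + 19}{U{\left(1 \right)} + 26} + 44 b{\left(1 + 0 \right)} = \frac{-15 + 19}{0 + 26} + 44 \left(- \frac{\left(1 + 0\right)^{3}}{5}\right) = \frac{4}{26} + 44 \left(- \frac{1^{3}}{5}\right) = 4 \cdot \frac{1}{26} + 44 \left(\left(- \frac{1}{5}\right) 1\right) = \frac{2}{13} + 44 \left(- \frac{1}{5}\right) = \frac{2}{13} - \frac{44}{5} = - \frac{562}{65}$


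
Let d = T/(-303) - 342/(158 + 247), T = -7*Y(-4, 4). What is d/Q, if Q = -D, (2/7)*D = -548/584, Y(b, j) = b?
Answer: -1243336/4358655 ≈ -0.28526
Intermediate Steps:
T = 28 (T = -7*(-4) = 28)
D = -959/292 (D = 7*(-548/584)/2 = 7*(-548*1/584)/2 = (7/2)*(-137/146) = -959/292 ≈ -3.2842)
d = -4258/4545 (d = 28/(-303) - 342/(158 + 247) = 28*(-1/303) - 342/405 = -28/303 - 342*1/405 = -28/303 - 38/45 = -4258/4545 ≈ -0.93685)
Q = 959/292 (Q = -1*(-959/292) = 959/292 ≈ 3.2842)
d/Q = -4258/(4545*959/292) = -4258/4545*292/959 = -1243336/4358655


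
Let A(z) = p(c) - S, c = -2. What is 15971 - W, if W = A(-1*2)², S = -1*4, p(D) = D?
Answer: 15967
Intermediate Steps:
S = -4
A(z) = 2 (A(z) = -2 - 1*(-4) = -2 + 4 = 2)
W = 4 (W = 2² = 4)
15971 - W = 15971 - 1*4 = 15971 - 4 = 15967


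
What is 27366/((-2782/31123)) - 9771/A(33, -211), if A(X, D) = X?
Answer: -4688946586/15301 ≈ -3.0645e+5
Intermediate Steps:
27366/((-2782/31123)) - 9771/A(33, -211) = 27366/((-2782/31123)) - 9771/33 = 27366/((-2782*1/31123)) - 9771*1/33 = 27366/(-2782/31123) - 3257/11 = 27366*(-31123/2782) - 3257/11 = -425856009/1391 - 3257/11 = -4688946586/15301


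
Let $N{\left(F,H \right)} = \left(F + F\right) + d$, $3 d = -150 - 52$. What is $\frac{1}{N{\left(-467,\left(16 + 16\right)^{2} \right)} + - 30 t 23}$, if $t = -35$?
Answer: $\frac{3}{69446} \approx 4.3199 \cdot 10^{-5}$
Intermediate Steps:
$d = - \frac{202}{3}$ ($d = \frac{-150 - 52}{3} = \frac{1}{3} \left(-202\right) = - \frac{202}{3} \approx -67.333$)
$N{\left(F,H \right)} = - \frac{202}{3} + 2 F$ ($N{\left(F,H \right)} = \left(F + F\right) - \frac{202}{3} = 2 F - \frac{202}{3} = - \frac{202}{3} + 2 F$)
$\frac{1}{N{\left(-467,\left(16 + 16\right)^{2} \right)} + - 30 t 23} = \frac{1}{\left(- \frac{202}{3} + 2 \left(-467\right)\right) + \left(-30\right) \left(-35\right) 23} = \frac{1}{\left(- \frac{202}{3} - 934\right) + 1050 \cdot 23} = \frac{1}{- \frac{3004}{3} + 24150} = \frac{1}{\frac{69446}{3}} = \frac{3}{69446}$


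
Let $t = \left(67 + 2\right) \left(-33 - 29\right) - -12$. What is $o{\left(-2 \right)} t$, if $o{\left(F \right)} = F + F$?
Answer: $17064$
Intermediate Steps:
$t = -4266$ ($t = 69 \left(-62\right) + 12 = -4278 + 12 = -4266$)
$o{\left(F \right)} = 2 F$
$o{\left(-2 \right)} t = 2 \left(-2\right) \left(-4266\right) = \left(-4\right) \left(-4266\right) = 17064$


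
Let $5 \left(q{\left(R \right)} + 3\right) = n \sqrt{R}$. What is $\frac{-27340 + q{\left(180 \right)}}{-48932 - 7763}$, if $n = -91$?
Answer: $\frac{27343}{56695} + \frac{546 \sqrt{5}}{283475} \approx 0.48659$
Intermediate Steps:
$q{\left(R \right)} = -3 - \frac{91 \sqrt{R}}{5}$ ($q{\left(R \right)} = -3 + \frac{\left(-91\right) \sqrt{R}}{5} = -3 - \frac{91 \sqrt{R}}{5}$)
$\frac{-27340 + q{\left(180 \right)}}{-48932 - 7763} = \frac{-27340 - \left(3 + \frac{91 \sqrt{180}}{5}\right)}{-48932 - 7763} = \frac{-27340 - \left(3 + \frac{91 \cdot 6 \sqrt{5}}{5}\right)}{-56695} = \left(-27340 - \left(3 + \frac{546 \sqrt{5}}{5}\right)\right) \left(- \frac{1}{56695}\right) = \left(-27343 - \frac{546 \sqrt{5}}{5}\right) \left(- \frac{1}{56695}\right) = \frac{27343}{56695} + \frac{546 \sqrt{5}}{283475}$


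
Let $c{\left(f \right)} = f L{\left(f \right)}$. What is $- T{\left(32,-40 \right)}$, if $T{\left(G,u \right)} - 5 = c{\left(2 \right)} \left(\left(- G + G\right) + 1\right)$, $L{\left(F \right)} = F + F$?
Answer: $-13$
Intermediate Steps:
$L{\left(F \right)} = 2 F$
$c{\left(f \right)} = 2 f^{2}$ ($c{\left(f \right)} = f 2 f = 2 f^{2}$)
$T{\left(G,u \right)} = 13$ ($T{\left(G,u \right)} = 5 + 2 \cdot 2^{2} \left(\left(- G + G\right) + 1\right) = 5 + 2 \cdot 4 \left(0 + 1\right) = 5 + 8 \cdot 1 = 5 + 8 = 13$)
$- T{\left(32,-40 \right)} = \left(-1\right) 13 = -13$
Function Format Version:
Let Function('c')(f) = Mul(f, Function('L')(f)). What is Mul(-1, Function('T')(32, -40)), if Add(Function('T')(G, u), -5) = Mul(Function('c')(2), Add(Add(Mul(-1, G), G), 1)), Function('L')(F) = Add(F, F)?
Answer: -13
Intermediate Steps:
Function('L')(F) = Mul(2, F)
Function('c')(f) = Mul(2, Pow(f, 2)) (Function('c')(f) = Mul(f, Mul(2, f)) = Mul(2, Pow(f, 2)))
Function('T')(G, u) = 13 (Function('T')(G, u) = Add(5, Mul(Mul(2, Pow(2, 2)), Add(Add(Mul(-1, G), G), 1))) = Add(5, Mul(Mul(2, 4), Add(0, 1))) = Add(5, Mul(8, 1)) = Add(5, 8) = 13)
Mul(-1, Function('T')(32, -40)) = Mul(-1, 13) = -13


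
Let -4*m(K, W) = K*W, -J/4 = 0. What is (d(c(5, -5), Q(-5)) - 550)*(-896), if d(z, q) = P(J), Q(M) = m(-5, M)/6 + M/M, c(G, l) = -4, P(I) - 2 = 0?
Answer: 491008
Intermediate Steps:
J = 0 (J = -4*0 = 0)
m(K, W) = -K*W/4
P(I) = 2 (P(I) = 2 + 0 = 2)
Q(M) = 1 + 5*M/24 (Q(M) = -¼*(-5)*M/6 + M/M = (5*M/4)*(⅙) + 1 = 5*M/24 + 1 = 1 + 5*M/24)
d(z, q) = 2
(d(c(5, -5), Q(-5)) - 550)*(-896) = (2 - 550)*(-896) = -548*(-896) = 491008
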